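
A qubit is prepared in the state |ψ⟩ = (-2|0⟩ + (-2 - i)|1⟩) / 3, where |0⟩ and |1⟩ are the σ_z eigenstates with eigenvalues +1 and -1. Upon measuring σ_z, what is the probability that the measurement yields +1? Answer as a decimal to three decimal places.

The +1 outcome corresponds to |0⟩. Its amplitude in |ψ⟩ is -2/3.
P = |-2|² / 9 = 4/9.

0.444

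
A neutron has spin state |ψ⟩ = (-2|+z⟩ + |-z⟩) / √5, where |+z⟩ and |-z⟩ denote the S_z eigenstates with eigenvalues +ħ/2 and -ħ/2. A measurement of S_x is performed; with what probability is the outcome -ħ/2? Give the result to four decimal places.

|-x⟩ = (|+z⟩ - |-z⟩)/√2, so ⟨-x|ψ⟩ = (-3) / (√2·√5).
P = |-3|² / 10 = 9/10.

0.9000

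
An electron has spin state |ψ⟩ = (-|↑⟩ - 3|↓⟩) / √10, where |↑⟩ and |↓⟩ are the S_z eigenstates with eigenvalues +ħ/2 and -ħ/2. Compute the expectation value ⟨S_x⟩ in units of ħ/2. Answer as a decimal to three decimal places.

0.600

⟨σ_x⟩ = 2 Re(a* b)/(|a|²+|b|²) with a = -1, b = -3.
a* b = 3, so ⟨σ_x⟩ = 6/10.
⟨S_x⟩ = (ħ/2)·⟨σ_x⟩.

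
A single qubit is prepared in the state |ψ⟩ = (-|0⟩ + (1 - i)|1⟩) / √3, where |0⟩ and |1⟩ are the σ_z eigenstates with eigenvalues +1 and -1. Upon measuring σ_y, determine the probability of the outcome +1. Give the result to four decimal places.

0.8333

|+y⟩ = (|0⟩ + i|1⟩)/√2, so ⟨+y|ψ⟩ = (-2 - i) / (√2·√3).
P = |-2 - i|² / 6 = 5/6.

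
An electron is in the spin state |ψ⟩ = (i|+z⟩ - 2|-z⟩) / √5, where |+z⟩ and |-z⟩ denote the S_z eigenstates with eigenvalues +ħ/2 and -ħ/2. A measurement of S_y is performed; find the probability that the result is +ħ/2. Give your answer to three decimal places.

0.900

|+y⟩ = (|+z⟩ + i|-z⟩)/√2, so ⟨+y|ψ⟩ = (3i) / (√2·√5).
P = |3i|² / 10 = 9/10.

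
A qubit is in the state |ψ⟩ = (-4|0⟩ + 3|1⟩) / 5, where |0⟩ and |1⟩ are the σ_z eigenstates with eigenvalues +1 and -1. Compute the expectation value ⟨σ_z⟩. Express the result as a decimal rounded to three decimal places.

0.280

⟨σ_z⟩ = |a|² - |b|² divided by |a|²+|b|², with a, b the |0⟩, |1⟩ amplitudes.
= (16 - 9)/25 = 7/25.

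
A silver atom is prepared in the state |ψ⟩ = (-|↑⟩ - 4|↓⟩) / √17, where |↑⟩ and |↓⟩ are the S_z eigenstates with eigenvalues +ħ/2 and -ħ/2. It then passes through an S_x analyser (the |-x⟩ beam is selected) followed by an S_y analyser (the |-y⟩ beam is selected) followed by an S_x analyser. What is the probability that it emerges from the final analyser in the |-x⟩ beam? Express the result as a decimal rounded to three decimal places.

First analyser (S_x): P(|-x⟩) = |⟨-x|ψ⟩|² = 9/34.
After stage 1 the state is |-x⟩; P(|-y⟩) = |⟨-y|-x⟩|² = 1/2.
After stage 2 the state is |-y⟩; P(|-x⟩) = |⟨-x|-y⟩|² = 1/2.
Joint probability = 9/34 × 1/2 × 1/2 = 0.066.

0.066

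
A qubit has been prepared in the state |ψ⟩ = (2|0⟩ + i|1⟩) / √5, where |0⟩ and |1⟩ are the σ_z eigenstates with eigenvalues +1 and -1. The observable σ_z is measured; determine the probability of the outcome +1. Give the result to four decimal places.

0.8000

The +1 outcome corresponds to |0⟩. Its amplitude in |ψ⟩ is 2/√5.
P = |2|² / 5 = 4/5.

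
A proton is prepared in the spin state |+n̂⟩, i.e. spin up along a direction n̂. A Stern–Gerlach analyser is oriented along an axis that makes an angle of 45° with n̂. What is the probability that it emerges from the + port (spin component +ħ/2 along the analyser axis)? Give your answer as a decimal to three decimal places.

For spin-½, the probability of finding spin-up along an axis at angle θ to the initial spin direction is cos²(θ/2); spin-down is sin²(θ/2).
θ = 45°, so P = cos²(22.5°) ≈ 0.854.

0.854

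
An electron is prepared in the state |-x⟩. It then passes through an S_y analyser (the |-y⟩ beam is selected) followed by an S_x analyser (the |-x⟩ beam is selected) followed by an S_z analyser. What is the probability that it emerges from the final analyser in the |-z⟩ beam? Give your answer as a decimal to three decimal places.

First analyser (S_y): from |-x⟩, P(|-y⟩) = 1/2.
After stage 1 the state is |-y⟩; P(|-x⟩) = |⟨-x|-y⟩|² = 1/2.
After stage 2 the state is |-x⟩; P(|-z⟩) = |⟨-z|-x⟩|² = 1/2.
Joint probability = 1/2 × 1/2 × 1/2 = 0.125.

0.125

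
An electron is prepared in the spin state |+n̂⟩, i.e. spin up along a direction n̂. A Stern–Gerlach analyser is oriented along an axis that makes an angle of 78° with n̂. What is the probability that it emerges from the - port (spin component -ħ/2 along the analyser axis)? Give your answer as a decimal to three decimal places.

For spin-½, the probability of finding spin-up along an axis at angle θ to the initial spin direction is cos²(θ/2); spin-down is sin²(θ/2).
θ = 78°, so P = sin²(39°) ≈ 0.396.

0.396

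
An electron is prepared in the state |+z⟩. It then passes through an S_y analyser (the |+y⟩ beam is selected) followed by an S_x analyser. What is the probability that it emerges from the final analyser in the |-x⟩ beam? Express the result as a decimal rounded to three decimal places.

First analyser (S_y): from |+z⟩, P(|+y⟩) = 1/2.
After stage 1 the state is |+y⟩; P(|-x⟩) = |⟨-x|+y⟩|² = 1/2.
Joint probability = 1/2 × 1/2 = 0.250.

0.250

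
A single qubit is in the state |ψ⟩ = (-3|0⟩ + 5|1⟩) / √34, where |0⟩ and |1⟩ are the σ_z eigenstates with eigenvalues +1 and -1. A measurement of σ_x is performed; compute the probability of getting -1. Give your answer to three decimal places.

0.941

|-x⟩ = (|0⟩ - |1⟩)/√2, so ⟨-x|ψ⟩ = (-8) / (√2·√34).
P = |-8|² / 68 = 64/68.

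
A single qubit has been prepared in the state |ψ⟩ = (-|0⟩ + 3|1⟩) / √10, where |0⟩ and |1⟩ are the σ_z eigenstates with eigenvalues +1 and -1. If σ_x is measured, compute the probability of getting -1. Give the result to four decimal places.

|-x⟩ = (|0⟩ - |1⟩)/√2, so ⟨-x|ψ⟩ = (-4) / (√2·√10).
P = |-4|² / 20 = 16/20.

0.8000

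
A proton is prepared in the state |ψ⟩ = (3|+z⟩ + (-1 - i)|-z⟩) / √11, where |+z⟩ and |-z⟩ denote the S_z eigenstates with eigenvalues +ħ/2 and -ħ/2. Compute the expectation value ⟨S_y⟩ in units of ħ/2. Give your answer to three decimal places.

⟨σ_y⟩ = 2 Im(a* b)/(|a|²+|b|²) with a = 3, b = (-1 - i).
a* b = (-3 - 3i), so ⟨σ_y⟩ = -6/11.
⟨S_y⟩ = (ħ/2)·⟨σ_y⟩.

-0.545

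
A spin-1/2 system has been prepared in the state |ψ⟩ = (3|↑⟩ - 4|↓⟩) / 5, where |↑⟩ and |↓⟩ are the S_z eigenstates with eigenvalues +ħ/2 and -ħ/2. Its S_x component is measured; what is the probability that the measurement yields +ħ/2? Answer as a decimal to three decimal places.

0.020

|+x⟩ = (|↑⟩ + |↓⟩)/√2, so ⟨+x|ψ⟩ = (-1) / (√2·5).
P = |-1|² / 50 = 1/50.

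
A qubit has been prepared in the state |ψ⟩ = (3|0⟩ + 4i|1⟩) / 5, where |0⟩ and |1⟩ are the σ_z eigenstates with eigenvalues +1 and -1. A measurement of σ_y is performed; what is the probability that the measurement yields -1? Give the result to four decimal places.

|-y⟩ = (|0⟩ - i|1⟩)/√2, so ⟨-y|ψ⟩ = (-1) / (√2·5).
P = |-1|² / 50 = 1/50.

0.0200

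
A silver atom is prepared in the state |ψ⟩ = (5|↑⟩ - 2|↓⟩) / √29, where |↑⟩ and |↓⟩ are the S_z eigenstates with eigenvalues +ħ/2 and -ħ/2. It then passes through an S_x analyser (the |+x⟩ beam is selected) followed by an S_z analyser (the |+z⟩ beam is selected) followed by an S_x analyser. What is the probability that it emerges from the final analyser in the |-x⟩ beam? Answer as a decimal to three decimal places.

0.039

First analyser (S_x): P(|+x⟩) = |⟨+x|ψ⟩|² = 9/58.
After stage 1 the state is |+x⟩; P(|+z⟩) = |⟨+z|+x⟩|² = 1/2.
After stage 2 the state is |+z⟩; P(|-x⟩) = |⟨-x|+z⟩|² = 1/2.
Joint probability = 9/58 × 1/2 × 1/2 = 0.039.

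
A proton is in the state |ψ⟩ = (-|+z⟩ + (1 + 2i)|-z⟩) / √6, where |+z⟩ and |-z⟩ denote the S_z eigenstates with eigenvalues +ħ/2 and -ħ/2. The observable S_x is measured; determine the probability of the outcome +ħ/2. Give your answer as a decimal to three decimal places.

|+x⟩ = (|+z⟩ + |-z⟩)/√2, so ⟨+x|ψ⟩ = (2i) / (√2·√6).
P = |2i|² / 12 = 4/12.

0.333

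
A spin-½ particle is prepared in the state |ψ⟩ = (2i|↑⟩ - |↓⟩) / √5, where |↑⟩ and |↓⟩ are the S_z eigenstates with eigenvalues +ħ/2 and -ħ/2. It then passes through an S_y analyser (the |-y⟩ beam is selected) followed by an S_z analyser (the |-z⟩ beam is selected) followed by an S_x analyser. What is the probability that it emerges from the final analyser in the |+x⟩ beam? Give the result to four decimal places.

0.0250

First analyser (S_y): P(|-y⟩) = |⟨-y|ψ⟩|² = 1/10.
After stage 1 the state is |-y⟩; P(|-z⟩) = |⟨-z|-y⟩|² = 1/2.
After stage 2 the state is |-z⟩; P(|+x⟩) = |⟨+x|-z⟩|² = 1/2.
Joint probability = 1/10 × 1/2 × 1/2 = 0.0250.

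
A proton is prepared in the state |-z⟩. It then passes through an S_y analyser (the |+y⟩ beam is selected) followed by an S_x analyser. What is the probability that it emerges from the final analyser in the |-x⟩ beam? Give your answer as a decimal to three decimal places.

First analyser (S_y): from |-z⟩, P(|+y⟩) = 1/2.
After stage 1 the state is |+y⟩; P(|-x⟩) = |⟨-x|+y⟩|² = 1/2.
Joint probability = 1/2 × 1/2 = 0.250.

0.250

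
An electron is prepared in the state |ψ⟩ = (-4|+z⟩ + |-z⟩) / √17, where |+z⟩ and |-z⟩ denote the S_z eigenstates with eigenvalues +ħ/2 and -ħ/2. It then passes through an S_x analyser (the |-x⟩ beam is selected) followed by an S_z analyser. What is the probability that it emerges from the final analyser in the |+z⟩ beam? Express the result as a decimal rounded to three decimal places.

First analyser (S_x): P(|-x⟩) = |⟨-x|ψ⟩|² = 25/34.
After stage 1 the state is |-x⟩; P(|+z⟩) = |⟨+z|-x⟩|² = 1/2.
Joint probability = 25/34 × 1/2 = 0.368.

0.368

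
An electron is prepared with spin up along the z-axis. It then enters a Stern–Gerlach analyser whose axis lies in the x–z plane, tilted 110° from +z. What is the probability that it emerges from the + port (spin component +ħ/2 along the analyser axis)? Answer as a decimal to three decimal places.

0.329

For spin-½, the probability of finding spin-up along an axis at angle θ to the initial spin direction is cos²(θ/2); spin-down is sin²(θ/2).
θ = 110°, so P = cos²(55°) ≈ 0.329.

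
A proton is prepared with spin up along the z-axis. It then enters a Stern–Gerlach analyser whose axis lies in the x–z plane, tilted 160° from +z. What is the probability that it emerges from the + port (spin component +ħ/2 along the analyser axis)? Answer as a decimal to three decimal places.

0.030

For spin-½, the probability of finding spin-up along an axis at angle θ to the initial spin direction is cos²(θ/2); spin-down is sin²(θ/2).
θ = 160°, so P = cos²(80°) ≈ 0.030.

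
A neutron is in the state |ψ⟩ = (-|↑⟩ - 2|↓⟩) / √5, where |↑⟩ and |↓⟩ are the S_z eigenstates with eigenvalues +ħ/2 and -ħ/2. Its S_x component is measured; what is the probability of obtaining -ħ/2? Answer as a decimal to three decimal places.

|-x⟩ = (|↑⟩ - |↓⟩)/√2, so ⟨-x|ψ⟩ = (1) / (√2·√5).
P = |1|² / 10 = 1/10.

0.100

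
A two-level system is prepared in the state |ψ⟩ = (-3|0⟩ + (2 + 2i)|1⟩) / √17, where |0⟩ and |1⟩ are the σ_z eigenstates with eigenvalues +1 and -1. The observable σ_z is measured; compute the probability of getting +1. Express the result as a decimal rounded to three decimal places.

The +1 outcome corresponds to |0⟩. Its amplitude in |ψ⟩ is -3/√17.
P = |-3|² / 17 = 9/17.

0.529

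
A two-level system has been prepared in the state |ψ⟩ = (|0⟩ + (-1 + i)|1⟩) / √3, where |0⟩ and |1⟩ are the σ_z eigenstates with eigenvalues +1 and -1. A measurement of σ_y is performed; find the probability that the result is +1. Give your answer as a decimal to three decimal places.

0.833

|+y⟩ = (|0⟩ + i|1⟩)/√2, so ⟨+y|ψ⟩ = (2 + i) / (√2·√3).
P = |2 + i|² / 6 = 5/6.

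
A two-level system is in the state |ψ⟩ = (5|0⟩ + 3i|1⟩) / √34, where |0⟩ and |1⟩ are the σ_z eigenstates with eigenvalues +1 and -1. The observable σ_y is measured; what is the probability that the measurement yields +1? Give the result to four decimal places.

0.9412

|+y⟩ = (|0⟩ + i|1⟩)/√2, so ⟨+y|ψ⟩ = (8) / (√2·√34).
P = |8|² / 68 = 64/68.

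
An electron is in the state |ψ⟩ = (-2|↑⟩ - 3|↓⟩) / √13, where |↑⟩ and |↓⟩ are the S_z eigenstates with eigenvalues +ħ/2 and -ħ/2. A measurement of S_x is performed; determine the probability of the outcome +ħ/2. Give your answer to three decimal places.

|+x⟩ = (|↑⟩ + |↓⟩)/√2, so ⟨+x|ψ⟩ = (-5) / (√2·√13).
P = |-5|² / 26 = 25/26.

0.962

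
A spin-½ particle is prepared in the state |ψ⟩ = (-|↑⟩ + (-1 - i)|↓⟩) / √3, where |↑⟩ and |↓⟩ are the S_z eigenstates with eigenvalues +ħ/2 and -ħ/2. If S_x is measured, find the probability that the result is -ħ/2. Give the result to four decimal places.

|-x⟩ = (|↑⟩ - |↓⟩)/√2, so ⟨-x|ψ⟩ = (i) / (√2·√3).
P = |i|² / 6 = 1/6.

0.1667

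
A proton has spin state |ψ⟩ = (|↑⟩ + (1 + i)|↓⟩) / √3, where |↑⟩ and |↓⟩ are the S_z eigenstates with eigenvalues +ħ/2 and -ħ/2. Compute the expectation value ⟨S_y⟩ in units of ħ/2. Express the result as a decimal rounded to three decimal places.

⟨σ_y⟩ = 2 Im(a* b)/(|a|²+|b|²) with a = 1, b = (1 + i).
a* b = (1 + i), so ⟨σ_y⟩ = 2/3.
⟨S_y⟩ = (ħ/2)·⟨σ_y⟩.

0.667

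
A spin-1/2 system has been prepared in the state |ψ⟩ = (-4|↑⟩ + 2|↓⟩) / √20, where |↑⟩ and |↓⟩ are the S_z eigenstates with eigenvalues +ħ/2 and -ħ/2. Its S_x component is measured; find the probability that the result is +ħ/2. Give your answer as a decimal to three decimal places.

0.100

|+x⟩ = (|↑⟩ + |↓⟩)/√2, so ⟨+x|ψ⟩ = (-2) / (√2·√20).
P = |-2|² / 40 = 4/40.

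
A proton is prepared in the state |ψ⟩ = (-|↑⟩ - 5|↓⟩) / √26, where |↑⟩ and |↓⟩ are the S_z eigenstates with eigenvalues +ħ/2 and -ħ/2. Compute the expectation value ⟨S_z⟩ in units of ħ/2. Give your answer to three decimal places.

-0.923

⟨σ_z⟩ = |a|² - |b|² divided by |a|²+|b|², with a, b the |↑⟩, |↓⟩ amplitudes.
= (1 - 25)/26 = -24/26.
⟨S_z⟩ = (ħ/2)·⟨σ_z⟩.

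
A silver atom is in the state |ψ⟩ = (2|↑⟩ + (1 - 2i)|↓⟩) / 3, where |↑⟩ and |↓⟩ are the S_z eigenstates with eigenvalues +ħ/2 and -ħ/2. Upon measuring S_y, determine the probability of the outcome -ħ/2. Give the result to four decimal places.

0.9444

|-y⟩ = (|↑⟩ - i|↓⟩)/√2, so ⟨-y|ψ⟩ = (4 + i) / (√2·3).
P = |4 + i|² / 18 = 17/18.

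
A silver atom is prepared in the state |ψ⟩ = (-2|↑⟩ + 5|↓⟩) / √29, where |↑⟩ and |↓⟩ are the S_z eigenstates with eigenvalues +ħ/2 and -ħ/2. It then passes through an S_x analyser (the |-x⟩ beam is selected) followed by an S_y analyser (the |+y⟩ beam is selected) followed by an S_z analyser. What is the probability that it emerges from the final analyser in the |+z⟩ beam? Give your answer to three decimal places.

0.211

First analyser (S_x): P(|-x⟩) = |⟨-x|ψ⟩|² = 49/58.
After stage 1 the state is |-x⟩; P(|+y⟩) = |⟨+y|-x⟩|² = 1/2.
After stage 2 the state is |+y⟩; P(|+z⟩) = |⟨+z|+y⟩|² = 1/2.
Joint probability = 49/58 × 1/2 × 1/2 = 0.211.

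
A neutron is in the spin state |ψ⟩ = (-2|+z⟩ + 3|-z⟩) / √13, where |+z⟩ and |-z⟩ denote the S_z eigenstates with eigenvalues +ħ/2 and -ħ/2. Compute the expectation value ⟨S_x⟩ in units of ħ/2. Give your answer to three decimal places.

-0.923

⟨σ_x⟩ = 2 Re(a* b)/(|a|²+|b|²) with a = -2, b = 3.
a* b = -6, so ⟨σ_x⟩ = -12/13.
⟨S_x⟩ = (ħ/2)·⟨σ_x⟩.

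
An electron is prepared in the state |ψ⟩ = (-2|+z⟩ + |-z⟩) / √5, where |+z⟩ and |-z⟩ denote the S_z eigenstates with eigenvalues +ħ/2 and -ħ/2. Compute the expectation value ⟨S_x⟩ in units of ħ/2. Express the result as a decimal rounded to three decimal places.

-0.800

⟨σ_x⟩ = 2 Re(a* b)/(|a|²+|b|²) with a = -2, b = 1.
a* b = -2, so ⟨σ_x⟩ = -4/5.
⟨S_x⟩ = (ħ/2)·⟨σ_x⟩.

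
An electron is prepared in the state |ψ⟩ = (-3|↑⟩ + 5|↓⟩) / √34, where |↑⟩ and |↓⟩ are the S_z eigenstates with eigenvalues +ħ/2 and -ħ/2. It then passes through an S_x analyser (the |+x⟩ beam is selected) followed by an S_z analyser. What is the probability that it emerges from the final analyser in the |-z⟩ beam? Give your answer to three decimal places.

First analyser (S_x): P(|+x⟩) = |⟨+x|ψ⟩|² = 4/68.
After stage 1 the state is |+x⟩; P(|-z⟩) = |⟨-z|+x⟩|² = 1/2.
Joint probability = 4/68 × 1/2 = 0.029.

0.029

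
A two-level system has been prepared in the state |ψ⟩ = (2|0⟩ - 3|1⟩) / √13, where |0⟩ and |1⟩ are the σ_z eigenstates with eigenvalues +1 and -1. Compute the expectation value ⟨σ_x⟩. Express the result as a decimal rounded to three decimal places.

-0.923

⟨σ_x⟩ = 2 Re(a* b)/(|a|²+|b|²) with a = 2, b = -3.
a* b = -6, so ⟨σ_x⟩ = -12/13.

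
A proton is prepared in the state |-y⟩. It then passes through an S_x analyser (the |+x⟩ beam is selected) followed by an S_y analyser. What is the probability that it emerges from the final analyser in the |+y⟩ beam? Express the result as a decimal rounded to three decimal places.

First analyser (S_x): from |-y⟩, P(|+x⟩) = 1/2.
After stage 1 the state is |+x⟩; P(|+y⟩) = |⟨+y|+x⟩|² = 1/2.
Joint probability = 1/2 × 1/2 = 0.250.

0.250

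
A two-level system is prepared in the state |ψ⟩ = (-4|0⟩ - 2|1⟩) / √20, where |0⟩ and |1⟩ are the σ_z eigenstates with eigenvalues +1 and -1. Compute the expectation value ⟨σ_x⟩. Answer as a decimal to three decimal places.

0.800

⟨σ_x⟩ = 2 Re(a* b)/(|a|²+|b|²) with a = -4, b = -2.
a* b = 8, so ⟨σ_x⟩ = 16/20.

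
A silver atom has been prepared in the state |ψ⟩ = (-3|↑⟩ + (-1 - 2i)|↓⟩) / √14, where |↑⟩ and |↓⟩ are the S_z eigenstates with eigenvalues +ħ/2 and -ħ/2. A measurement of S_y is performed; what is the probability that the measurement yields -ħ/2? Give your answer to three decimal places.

0.071

|-y⟩ = (|↑⟩ - i|↓⟩)/√2, so ⟨-y|ψ⟩ = (-1 - i) / (√2·√14).
P = |-1 - i|² / 28 = 2/28.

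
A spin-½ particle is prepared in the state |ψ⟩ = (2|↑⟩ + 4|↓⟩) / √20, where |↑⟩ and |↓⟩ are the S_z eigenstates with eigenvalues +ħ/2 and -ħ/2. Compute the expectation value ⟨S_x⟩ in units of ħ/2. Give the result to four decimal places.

0.8000

⟨σ_x⟩ = 2 Re(a* b)/(|a|²+|b|²) with a = 2, b = 4.
a* b = 8, so ⟨σ_x⟩ = 16/20.
⟨S_x⟩ = (ħ/2)·⟨σ_x⟩.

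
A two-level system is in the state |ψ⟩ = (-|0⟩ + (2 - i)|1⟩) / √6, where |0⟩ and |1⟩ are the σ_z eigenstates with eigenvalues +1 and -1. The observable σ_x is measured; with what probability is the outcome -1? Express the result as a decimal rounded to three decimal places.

|-x⟩ = (|0⟩ - |1⟩)/√2, so ⟨-x|ψ⟩ = (-3 + i) / (√2·√6).
P = |-3 + i|² / 12 = 10/12.

0.833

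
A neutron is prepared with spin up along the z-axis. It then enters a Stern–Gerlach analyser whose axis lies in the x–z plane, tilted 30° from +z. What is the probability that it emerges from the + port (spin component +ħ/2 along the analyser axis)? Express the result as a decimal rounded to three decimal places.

0.933

For spin-½, the probability of finding spin-up along an axis at angle θ to the initial spin direction is cos²(θ/2); spin-down is sin²(θ/2).
θ = 30°, so P = cos²(15°) ≈ 0.933.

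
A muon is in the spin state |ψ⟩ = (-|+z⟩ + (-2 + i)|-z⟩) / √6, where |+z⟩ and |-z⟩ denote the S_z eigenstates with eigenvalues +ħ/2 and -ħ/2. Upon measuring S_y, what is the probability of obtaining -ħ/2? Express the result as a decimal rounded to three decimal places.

0.667

|-y⟩ = (|+z⟩ - i|-z⟩)/√2, so ⟨-y|ψ⟩ = (-2 - 2i) / (√2·√6).
P = |-2 - 2i|² / 12 = 8/12.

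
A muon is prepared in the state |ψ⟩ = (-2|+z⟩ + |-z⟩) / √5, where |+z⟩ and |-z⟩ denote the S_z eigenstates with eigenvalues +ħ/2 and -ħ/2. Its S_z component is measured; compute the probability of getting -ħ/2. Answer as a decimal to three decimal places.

0.200

The -ħ/2 outcome corresponds to |-z⟩. Its amplitude in |ψ⟩ is 1/√5.
P = |1|² / 5 = 1/5.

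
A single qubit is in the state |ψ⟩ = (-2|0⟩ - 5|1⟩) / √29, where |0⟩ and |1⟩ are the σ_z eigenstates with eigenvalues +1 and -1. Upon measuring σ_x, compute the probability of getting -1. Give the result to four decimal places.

|-x⟩ = (|0⟩ - |1⟩)/√2, so ⟨-x|ψ⟩ = (3) / (√2·√29).
P = |3|² / 58 = 9/58.

0.1552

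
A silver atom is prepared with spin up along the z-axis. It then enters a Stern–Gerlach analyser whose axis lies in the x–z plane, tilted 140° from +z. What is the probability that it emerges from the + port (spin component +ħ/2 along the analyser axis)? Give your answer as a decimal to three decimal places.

0.117

For spin-½, the probability of finding spin-up along an axis at angle θ to the initial spin direction is cos²(θ/2); spin-down is sin²(θ/2).
θ = 140°, so P = cos²(70°) ≈ 0.117.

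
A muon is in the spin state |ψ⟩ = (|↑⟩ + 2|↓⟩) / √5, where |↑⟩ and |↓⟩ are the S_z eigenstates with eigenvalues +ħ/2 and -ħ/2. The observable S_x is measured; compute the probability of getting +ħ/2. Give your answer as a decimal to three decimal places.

|+x⟩ = (|↑⟩ + |↓⟩)/√2, so ⟨+x|ψ⟩ = (3) / (√2·√5).
P = |3|² / 10 = 9/10.

0.900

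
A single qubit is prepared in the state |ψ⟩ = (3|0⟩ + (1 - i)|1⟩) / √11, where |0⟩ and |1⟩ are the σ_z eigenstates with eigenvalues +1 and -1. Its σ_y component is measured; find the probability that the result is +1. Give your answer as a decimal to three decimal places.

|+y⟩ = (|0⟩ + i|1⟩)/√2, so ⟨+y|ψ⟩ = (2 - i) / (√2·√11).
P = |2 - i|² / 22 = 5/22.

0.227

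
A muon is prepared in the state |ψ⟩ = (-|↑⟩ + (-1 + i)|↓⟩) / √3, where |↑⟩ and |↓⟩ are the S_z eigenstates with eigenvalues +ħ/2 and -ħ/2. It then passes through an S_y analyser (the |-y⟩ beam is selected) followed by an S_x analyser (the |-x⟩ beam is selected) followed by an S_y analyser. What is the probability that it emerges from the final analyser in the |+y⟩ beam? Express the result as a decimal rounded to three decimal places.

First analyser (S_y): P(|-y⟩) = |⟨-y|ψ⟩|² = 5/6.
After stage 1 the state is |-y⟩; P(|-x⟩) = |⟨-x|-y⟩|² = 1/2.
After stage 2 the state is |-x⟩; P(|+y⟩) = |⟨+y|-x⟩|² = 1/2.
Joint probability = 5/6 × 1/2 × 1/2 = 0.208.

0.208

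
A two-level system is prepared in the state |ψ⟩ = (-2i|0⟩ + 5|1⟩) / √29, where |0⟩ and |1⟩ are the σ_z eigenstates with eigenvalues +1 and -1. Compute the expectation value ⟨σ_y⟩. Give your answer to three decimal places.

0.690

⟨σ_y⟩ = 2 Im(a* b)/(|a|²+|b|²) with a = -2i, b = 5.
a* b = 10i, so ⟨σ_y⟩ = 20/29.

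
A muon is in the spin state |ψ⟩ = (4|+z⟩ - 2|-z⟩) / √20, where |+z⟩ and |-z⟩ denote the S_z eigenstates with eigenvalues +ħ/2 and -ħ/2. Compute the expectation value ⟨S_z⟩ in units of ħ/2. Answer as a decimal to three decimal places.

0.600

⟨σ_z⟩ = |a|² - |b|² divided by |a|²+|b|², with a, b the |+z⟩, |-z⟩ amplitudes.
= (16 - 4)/20 = 12/20.
⟨S_z⟩ = (ħ/2)·⟨σ_z⟩.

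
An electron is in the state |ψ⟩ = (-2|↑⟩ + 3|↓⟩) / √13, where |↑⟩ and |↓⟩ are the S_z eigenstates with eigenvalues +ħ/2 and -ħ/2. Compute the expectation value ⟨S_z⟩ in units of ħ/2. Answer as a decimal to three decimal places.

⟨σ_z⟩ = |a|² - |b|² divided by |a|²+|b|², with a, b the |↑⟩, |↓⟩ amplitudes.
= (4 - 9)/13 = -5/13.
⟨S_z⟩ = (ħ/2)·⟨σ_z⟩.

-0.385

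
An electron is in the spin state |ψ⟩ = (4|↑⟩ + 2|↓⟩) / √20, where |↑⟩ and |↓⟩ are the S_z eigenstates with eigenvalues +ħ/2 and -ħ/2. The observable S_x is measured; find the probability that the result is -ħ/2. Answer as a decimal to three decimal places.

0.100

|-x⟩ = (|↑⟩ - |↓⟩)/√2, so ⟨-x|ψ⟩ = (2) / (√2·√20).
P = |2|² / 40 = 4/40.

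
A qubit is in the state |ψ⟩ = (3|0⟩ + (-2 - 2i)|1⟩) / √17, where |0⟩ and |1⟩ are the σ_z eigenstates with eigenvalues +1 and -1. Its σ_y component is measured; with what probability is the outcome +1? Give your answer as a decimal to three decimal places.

|+y⟩ = (|0⟩ + i|1⟩)/√2, so ⟨+y|ψ⟩ = (1 + 2i) / (√2·√17).
P = |1 + 2i|² / 34 = 5/34.

0.147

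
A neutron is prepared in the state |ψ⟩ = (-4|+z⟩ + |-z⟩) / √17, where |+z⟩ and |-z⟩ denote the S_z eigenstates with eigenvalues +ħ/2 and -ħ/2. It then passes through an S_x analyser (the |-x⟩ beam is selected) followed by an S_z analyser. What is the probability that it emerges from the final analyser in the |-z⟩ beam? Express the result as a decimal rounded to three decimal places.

0.368

First analyser (S_x): P(|-x⟩) = |⟨-x|ψ⟩|² = 25/34.
After stage 1 the state is |-x⟩; P(|-z⟩) = |⟨-z|-x⟩|² = 1/2.
Joint probability = 25/34 × 1/2 = 0.368.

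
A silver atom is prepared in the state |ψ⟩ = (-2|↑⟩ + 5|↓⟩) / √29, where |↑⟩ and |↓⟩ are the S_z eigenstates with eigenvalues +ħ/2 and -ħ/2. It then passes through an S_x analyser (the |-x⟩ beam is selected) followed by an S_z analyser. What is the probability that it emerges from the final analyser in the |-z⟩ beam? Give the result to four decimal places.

First analyser (S_x): P(|-x⟩) = |⟨-x|ψ⟩|² = 49/58.
After stage 1 the state is |-x⟩; P(|-z⟩) = |⟨-z|-x⟩|² = 1/2.
Joint probability = 49/58 × 1/2 = 0.4224.

0.4224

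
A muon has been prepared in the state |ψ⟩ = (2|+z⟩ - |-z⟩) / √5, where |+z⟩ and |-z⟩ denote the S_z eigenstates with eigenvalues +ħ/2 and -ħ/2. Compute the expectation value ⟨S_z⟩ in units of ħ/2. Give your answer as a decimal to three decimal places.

0.600

⟨σ_z⟩ = |a|² - |b|² divided by |a|²+|b|², with a, b the |+z⟩, |-z⟩ amplitudes.
= (4 - 1)/5 = 3/5.
⟨S_z⟩ = (ħ/2)·⟨σ_z⟩.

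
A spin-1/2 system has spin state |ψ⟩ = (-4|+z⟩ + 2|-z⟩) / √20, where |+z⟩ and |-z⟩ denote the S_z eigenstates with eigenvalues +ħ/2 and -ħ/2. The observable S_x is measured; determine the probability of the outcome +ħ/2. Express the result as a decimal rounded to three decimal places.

0.100

|+x⟩ = (|+z⟩ + |-z⟩)/√2, so ⟨+x|ψ⟩ = (-2) / (√2·√20).
P = |-2|² / 40 = 4/40.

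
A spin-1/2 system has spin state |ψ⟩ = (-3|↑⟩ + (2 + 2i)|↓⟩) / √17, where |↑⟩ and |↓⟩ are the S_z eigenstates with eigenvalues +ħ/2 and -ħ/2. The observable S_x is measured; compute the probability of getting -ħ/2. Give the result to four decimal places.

0.8529

|-x⟩ = (|↑⟩ - |↓⟩)/√2, so ⟨-x|ψ⟩ = (-5 - 2i) / (√2·√17).
P = |-5 - 2i|² / 34 = 29/34.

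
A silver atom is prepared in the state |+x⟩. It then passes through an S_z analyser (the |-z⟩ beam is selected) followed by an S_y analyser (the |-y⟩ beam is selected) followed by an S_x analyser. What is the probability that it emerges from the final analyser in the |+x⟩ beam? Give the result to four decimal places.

First analyser (S_z): from |+x⟩, P(|-z⟩) = 1/2.
After stage 1 the state is |-z⟩; P(|-y⟩) = |⟨-y|-z⟩|² = 1/2.
After stage 2 the state is |-y⟩; P(|+x⟩) = |⟨+x|-y⟩|² = 1/2.
Joint probability = 1/2 × 1/2 × 1/2 = 0.1250.

0.1250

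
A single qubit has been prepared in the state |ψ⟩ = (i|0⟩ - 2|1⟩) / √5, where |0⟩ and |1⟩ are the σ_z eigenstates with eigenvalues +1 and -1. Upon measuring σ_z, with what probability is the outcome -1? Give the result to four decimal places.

0.8000

The -1 outcome corresponds to |1⟩. Its amplitude in |ψ⟩ is -2/√5.
P = |-2|² / 5 = 4/5.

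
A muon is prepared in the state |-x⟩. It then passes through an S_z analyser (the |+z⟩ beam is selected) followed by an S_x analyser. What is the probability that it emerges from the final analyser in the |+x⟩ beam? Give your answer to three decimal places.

First analyser (S_z): from |-x⟩, P(|+z⟩) = 1/2.
After stage 1 the state is |+z⟩; P(|+x⟩) = |⟨+x|+z⟩|² = 1/2.
Joint probability = 1/2 × 1/2 = 0.250.

0.250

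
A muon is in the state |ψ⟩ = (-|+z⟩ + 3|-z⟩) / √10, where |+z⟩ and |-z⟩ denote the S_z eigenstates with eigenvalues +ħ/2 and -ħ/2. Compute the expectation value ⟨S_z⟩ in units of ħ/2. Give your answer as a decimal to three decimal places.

⟨σ_z⟩ = |a|² - |b|² divided by |a|²+|b|², with a, b the |+z⟩, |-z⟩ amplitudes.
= (1 - 9)/10 = -8/10.
⟨S_z⟩ = (ħ/2)·⟨σ_z⟩.

-0.800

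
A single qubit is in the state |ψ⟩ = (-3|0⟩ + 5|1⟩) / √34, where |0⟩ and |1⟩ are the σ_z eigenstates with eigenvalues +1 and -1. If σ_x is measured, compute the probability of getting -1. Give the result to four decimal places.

0.9412

|-x⟩ = (|0⟩ - |1⟩)/√2, so ⟨-x|ψ⟩ = (-8) / (√2·√34).
P = |-8|² / 68 = 64/68.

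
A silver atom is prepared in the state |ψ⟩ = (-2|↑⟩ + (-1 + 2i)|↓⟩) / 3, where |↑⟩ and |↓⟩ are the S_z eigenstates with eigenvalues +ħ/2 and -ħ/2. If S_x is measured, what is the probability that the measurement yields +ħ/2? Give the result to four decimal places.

|+x⟩ = (|↑⟩ + |↓⟩)/√2, so ⟨+x|ψ⟩ = (-3 + 2i) / (√2·3).
P = |-3 + 2i|² / 18 = 13/18.

0.7222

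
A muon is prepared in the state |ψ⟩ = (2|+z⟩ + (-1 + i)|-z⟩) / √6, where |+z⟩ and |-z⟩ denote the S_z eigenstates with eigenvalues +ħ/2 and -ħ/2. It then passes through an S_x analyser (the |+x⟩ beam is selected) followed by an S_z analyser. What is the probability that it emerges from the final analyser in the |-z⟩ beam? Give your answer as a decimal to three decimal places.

0.083

First analyser (S_x): P(|+x⟩) = |⟨+x|ψ⟩|² = 2/12.
After stage 1 the state is |+x⟩; P(|-z⟩) = |⟨-z|+x⟩|² = 1/2.
Joint probability = 2/12 × 1/2 = 0.083.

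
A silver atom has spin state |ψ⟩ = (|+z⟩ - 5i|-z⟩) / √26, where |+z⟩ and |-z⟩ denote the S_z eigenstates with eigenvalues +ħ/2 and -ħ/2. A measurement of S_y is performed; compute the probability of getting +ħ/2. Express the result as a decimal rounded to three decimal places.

|+y⟩ = (|+z⟩ + i|-z⟩)/√2, so ⟨+y|ψ⟩ = (-4) / (√2·√26).
P = |-4|² / 52 = 16/52.

0.308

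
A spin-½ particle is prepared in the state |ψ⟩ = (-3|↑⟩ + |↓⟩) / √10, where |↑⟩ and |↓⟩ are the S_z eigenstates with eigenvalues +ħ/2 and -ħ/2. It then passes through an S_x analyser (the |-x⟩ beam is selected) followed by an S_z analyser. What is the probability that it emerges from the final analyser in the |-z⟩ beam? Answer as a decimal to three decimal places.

0.400

First analyser (S_x): P(|-x⟩) = |⟨-x|ψ⟩|² = 16/20.
After stage 1 the state is |-x⟩; P(|-z⟩) = |⟨-z|-x⟩|² = 1/2.
Joint probability = 16/20 × 1/2 = 0.400.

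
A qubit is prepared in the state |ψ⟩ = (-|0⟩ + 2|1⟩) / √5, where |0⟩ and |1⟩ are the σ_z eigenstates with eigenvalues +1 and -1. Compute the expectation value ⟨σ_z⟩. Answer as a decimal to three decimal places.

⟨σ_z⟩ = |a|² - |b|² divided by |a|²+|b|², with a, b the |0⟩, |1⟩ amplitudes.
= (1 - 4)/5 = -3/5.

-0.600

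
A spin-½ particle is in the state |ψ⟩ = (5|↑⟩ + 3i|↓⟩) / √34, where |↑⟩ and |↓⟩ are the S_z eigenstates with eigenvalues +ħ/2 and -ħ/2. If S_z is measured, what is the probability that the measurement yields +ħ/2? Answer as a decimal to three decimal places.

The +ħ/2 outcome corresponds to |↑⟩. Its amplitude in |ψ⟩ is 5/√34.
P = |5|² / 34 = 25/34.

0.735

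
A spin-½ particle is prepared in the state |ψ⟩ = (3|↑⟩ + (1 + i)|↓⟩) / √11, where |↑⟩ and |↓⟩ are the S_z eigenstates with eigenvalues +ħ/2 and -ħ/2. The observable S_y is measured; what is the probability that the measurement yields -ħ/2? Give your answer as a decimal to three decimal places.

0.227

|-y⟩ = (|↑⟩ - i|↓⟩)/√2, so ⟨-y|ψ⟩ = (2 + i) / (√2·√11).
P = |2 + i|² / 22 = 5/22.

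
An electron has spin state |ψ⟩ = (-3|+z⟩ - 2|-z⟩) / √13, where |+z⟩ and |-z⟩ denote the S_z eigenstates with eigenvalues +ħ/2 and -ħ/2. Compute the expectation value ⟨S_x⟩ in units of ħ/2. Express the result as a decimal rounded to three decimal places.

0.923

⟨σ_x⟩ = 2 Re(a* b)/(|a|²+|b|²) with a = -3, b = -2.
a* b = 6, so ⟨σ_x⟩ = 12/13.
⟨S_x⟩ = (ħ/2)·⟨σ_x⟩.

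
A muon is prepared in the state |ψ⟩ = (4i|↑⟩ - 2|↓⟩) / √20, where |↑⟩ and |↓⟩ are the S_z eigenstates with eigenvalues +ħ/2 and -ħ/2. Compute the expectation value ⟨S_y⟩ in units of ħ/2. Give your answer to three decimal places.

⟨σ_y⟩ = 2 Im(a* b)/(|a|²+|b|²) with a = 4i, b = -2.
a* b = 8i, so ⟨σ_y⟩ = 16/20.
⟨S_y⟩ = (ħ/2)·⟨σ_y⟩.

0.800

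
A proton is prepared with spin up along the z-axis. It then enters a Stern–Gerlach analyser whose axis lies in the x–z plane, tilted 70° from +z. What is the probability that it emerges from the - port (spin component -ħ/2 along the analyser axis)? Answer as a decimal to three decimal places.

For spin-½, the probability of finding spin-up along an axis at angle θ to the initial spin direction is cos²(θ/2); spin-down is sin²(θ/2).
θ = 70°, so P = sin²(35°) ≈ 0.329.

0.329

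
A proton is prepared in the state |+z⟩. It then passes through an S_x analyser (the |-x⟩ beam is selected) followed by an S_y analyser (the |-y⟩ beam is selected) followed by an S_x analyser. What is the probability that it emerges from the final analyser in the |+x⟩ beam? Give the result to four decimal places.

First analyser (S_x): from |+z⟩, P(|-x⟩) = 1/2.
After stage 1 the state is |-x⟩; P(|-y⟩) = |⟨-y|-x⟩|² = 1/2.
After stage 2 the state is |-y⟩; P(|+x⟩) = |⟨+x|-y⟩|² = 1/2.
Joint probability = 1/2 × 1/2 × 1/2 = 0.1250.

0.1250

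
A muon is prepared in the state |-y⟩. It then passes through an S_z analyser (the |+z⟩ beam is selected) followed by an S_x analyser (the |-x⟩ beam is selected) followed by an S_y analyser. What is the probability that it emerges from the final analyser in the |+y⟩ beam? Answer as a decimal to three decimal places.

First analyser (S_z): from |-y⟩, P(|+z⟩) = 1/2.
After stage 1 the state is |+z⟩; P(|-x⟩) = |⟨-x|+z⟩|² = 1/2.
After stage 2 the state is |-x⟩; P(|+y⟩) = |⟨+y|-x⟩|² = 1/2.
Joint probability = 1/2 × 1/2 × 1/2 = 0.125.

0.125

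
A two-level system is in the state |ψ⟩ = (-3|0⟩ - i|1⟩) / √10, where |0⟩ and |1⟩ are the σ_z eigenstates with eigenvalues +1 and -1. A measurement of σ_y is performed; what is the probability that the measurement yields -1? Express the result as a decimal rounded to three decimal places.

0.200

|-y⟩ = (|0⟩ - i|1⟩)/√2, so ⟨-y|ψ⟩ = (-2) / (√2·√10).
P = |-2|² / 20 = 4/20.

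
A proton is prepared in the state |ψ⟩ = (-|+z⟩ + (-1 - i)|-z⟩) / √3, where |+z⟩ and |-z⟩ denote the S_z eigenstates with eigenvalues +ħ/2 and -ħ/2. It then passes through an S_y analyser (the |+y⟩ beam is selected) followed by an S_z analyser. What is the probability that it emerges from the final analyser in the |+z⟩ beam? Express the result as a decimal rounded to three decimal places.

0.417

First analyser (S_y): P(|+y⟩) = |⟨+y|ψ⟩|² = 5/6.
After stage 1 the state is |+y⟩; P(|+z⟩) = |⟨+z|+y⟩|² = 1/2.
Joint probability = 5/6 × 1/2 = 0.417.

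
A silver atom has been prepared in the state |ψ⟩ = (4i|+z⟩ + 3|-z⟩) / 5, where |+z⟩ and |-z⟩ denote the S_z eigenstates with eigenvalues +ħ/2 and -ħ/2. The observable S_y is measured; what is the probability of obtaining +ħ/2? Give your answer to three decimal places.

0.020

|+y⟩ = (|+z⟩ + i|-z⟩)/√2, so ⟨+y|ψ⟩ = (i) / (√2·5).
P = |i|² / 50 = 1/50.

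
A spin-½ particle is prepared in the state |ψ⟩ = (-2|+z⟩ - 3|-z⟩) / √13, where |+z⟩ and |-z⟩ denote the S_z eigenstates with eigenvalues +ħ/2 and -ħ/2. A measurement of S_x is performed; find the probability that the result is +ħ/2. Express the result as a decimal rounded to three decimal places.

0.962

|+x⟩ = (|+z⟩ + |-z⟩)/√2, so ⟨+x|ψ⟩ = (-5) / (√2·√13).
P = |-5|² / 26 = 25/26.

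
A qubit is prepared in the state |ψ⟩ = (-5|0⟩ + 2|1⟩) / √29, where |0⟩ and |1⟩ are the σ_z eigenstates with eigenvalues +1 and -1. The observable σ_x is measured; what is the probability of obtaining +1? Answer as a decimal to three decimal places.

|+x⟩ = (|0⟩ + |1⟩)/√2, so ⟨+x|ψ⟩ = (-3) / (√2·√29).
P = |-3|² / 58 = 9/58.

0.155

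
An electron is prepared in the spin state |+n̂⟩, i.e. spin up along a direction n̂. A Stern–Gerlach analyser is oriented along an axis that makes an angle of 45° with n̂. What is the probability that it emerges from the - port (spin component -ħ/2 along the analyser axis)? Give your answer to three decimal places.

For spin-½, the probability of finding spin-up along an axis at angle θ to the initial spin direction is cos²(θ/2); spin-down is sin²(θ/2).
θ = 45°, so P = sin²(22.5°) ≈ 0.146.

0.146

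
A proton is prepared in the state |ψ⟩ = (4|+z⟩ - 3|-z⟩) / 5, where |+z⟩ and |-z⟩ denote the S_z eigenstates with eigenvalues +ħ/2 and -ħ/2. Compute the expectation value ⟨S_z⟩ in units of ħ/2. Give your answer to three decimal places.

0.280

⟨σ_z⟩ = |a|² - |b|² divided by |a|²+|b|², with a, b the |+z⟩, |-z⟩ amplitudes.
= (16 - 9)/25 = 7/25.
⟨S_z⟩ = (ħ/2)·⟨σ_z⟩.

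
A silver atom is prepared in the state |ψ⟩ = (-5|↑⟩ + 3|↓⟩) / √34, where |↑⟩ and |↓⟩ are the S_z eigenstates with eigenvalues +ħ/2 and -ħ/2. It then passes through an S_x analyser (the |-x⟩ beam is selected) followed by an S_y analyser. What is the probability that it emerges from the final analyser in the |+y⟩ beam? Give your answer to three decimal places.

First analyser (S_x): P(|-x⟩) = |⟨-x|ψ⟩|² = 64/68.
After stage 1 the state is |-x⟩; P(|+y⟩) = |⟨+y|-x⟩|² = 1/2.
Joint probability = 64/68 × 1/2 = 0.471.

0.471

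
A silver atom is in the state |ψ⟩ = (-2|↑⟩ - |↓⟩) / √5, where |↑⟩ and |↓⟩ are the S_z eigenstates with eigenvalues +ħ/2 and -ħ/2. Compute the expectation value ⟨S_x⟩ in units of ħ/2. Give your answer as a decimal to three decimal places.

⟨σ_x⟩ = 2 Re(a* b)/(|a|²+|b|²) with a = -2, b = -1.
a* b = 2, so ⟨σ_x⟩ = 4/5.
⟨S_x⟩ = (ħ/2)·⟨σ_x⟩.

0.800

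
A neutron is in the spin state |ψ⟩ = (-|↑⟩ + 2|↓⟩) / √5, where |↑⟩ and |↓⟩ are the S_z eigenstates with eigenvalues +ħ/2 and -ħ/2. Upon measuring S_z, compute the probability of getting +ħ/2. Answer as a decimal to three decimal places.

0.200

The +ħ/2 outcome corresponds to |↑⟩. Its amplitude in |ψ⟩ is -1/√5.
P = |-1|² / 5 = 1/5.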